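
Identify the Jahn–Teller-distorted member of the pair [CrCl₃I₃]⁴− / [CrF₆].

[CrCl₃I₃]⁴−

[CrCl₃I₃]⁴−: Ligand charges: each chloride is −1; each iodide is −1. With an overall charge of −4 the chromium centre must be in the +2 oxidation state. Group 6 minus oxidation state 2 gives a d⁴ configuration. Chloride and iodide are weak-field ligands for a first-row metal, so the complex is high-spin. The t₂g³e_g¹ (high-spin) configuration has an unevenly filled e_g set; the Jahn–Teller theorem predicts a tetragonal distortion (typically axial elongation) to lift the degeneracy.
[CrF₆]: Each fluoride is −1; balancing the 0 overall charge requires Cr(VI). Cr sits in group 6, so the d-electron count is 6 − 6 = 0. The d⁰ configuration leaves the e_g set evenly filled (or empty) — no strong Jahn–Teller driving force.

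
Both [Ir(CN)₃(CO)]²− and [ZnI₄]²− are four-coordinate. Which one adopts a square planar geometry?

For [Ir(CN)₃(CO)]²−: Summing ligand charges against the −2 overall charge gives an oxidation state of +1 for iridium. Iridium is a group-9 element; Ir(I) is therefore d⁸. A 5d d⁸ ion has a large crystal-field splitting; square planar leaves the high-energy d_{x²−y²} orbital empty and maximises CFSE. → square planar.
For [ZnI₄]²−: Each iodide is −1; balancing the −2 overall charge requires Zn(II). Zinc is a group-12 element; Zn(II) is therefore d¹⁰. A d¹⁰ ion has no crystal-field stabilisation preference between square planar and tetrahedral, so four ligands adopt the sterically favoured tetrahedral geometry. → tetrahedral.

[Ir(CN)₃(CO)]²−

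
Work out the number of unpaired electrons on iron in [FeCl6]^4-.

Ligand charges: each chloride is −1. With an overall charge of −4 the iron centre must be in the +2 oxidation state.
Group 8 minus oxidation state 2 gives a d⁶ configuration.
The spin state decides the count: Chloride is a weak-field ligand for a first-row metal, so the complex is high-spin.
An octahedral high-spin d⁶ ion is t₂g⁴e_g², giving 4 unpaired electrons.

4 unpaired electrons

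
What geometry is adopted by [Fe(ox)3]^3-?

octahedral

Ligand charges: each oxalate is −2. With an overall charge of −3 the iron centre must be in the +3 oxidation state.
Group 8 minus oxidation state 3 gives a d⁵ configuration.
Counting donor atoms: 3×oxalate (bidentate) → 6 donors. Coordination number = 6.
Six donors around a single metal centre give an octahedral coordination sphere.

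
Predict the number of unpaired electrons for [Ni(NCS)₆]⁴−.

Each isothiocyanate is −1; balancing the −4 overall charge requires Ni(II).
Group 10 minus oxidation state 2 gives a d⁸ configuration.
In an octahedral field the d⁸ configuration is t₂g⁶e_g² (only one arrangement possible), giving 2 unpaired electrons.

2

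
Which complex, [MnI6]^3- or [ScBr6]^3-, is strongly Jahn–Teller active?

[MnI6]^3-: Ligand charges: each iodide is −1. With an overall charge of −3 the manganese centre must be in the +3 oxidation state. Manganese is a group-7 element; Mn(III) is therefore d⁴. Iodide is a weak-field ligand for a first-row metal, so the complex is high-spin. The t₂g³e_g¹ (high-spin) configuration has an unevenly filled e_g set; the Jahn–Teller theorem predicts a tetragonal distortion (typically axial elongation) to lift the degeneracy.
[ScBr6]^3-: Each bromide is −1; balancing the −3 overall charge requires Sc(III). Scandium is a group-3 element; Sc(III) is therefore d⁰. The d⁰ configuration leaves the e_g set evenly filled (or empty) — no strong Jahn–Teller driving force.

[MnI6]^3-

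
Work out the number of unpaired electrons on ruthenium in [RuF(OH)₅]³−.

Summing ligand charges against the −3 overall charge gives an oxidation state of +3 for ruthenium.
Group 8 minus oxidation state 3 gives a d⁵ configuration.
The spin state decides the count: a 4d ion has a large Δₒ and is invariably low-spin.
An octahedral low-spin d⁵ ion is t₂g⁵e_g⁰, giving 1 unpaired electron.

1 unpaired electron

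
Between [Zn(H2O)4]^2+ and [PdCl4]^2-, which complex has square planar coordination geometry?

For [Zn(H2O)4]^2+: Water is neutral; balancing the +2 overall charge requires Zn(II). Zn sits in group 12, so the d-electron count is 12 − 2 = 10. A d¹⁰ ion has no crystal-field stabilisation preference between square planar and tetrahedral, so four ligands adopt the sterically favoured tetrahedral geometry. → tetrahedral.
For [PdCl4]^2-: Each chloride is −1; balancing the −2 overall charge requires Pd(II). Group 10 minus oxidation state 2 gives a d⁸ configuration. A 4d d⁸ ion has a large crystal-field splitting; square planar leaves the high-energy d_{x²−y²} orbital empty and maximises CFSE. → square planar.

[PdCl4]^2-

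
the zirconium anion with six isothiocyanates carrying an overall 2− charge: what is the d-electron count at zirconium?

d0

Each isothiocyanate is −1; balancing the −2 overall charge requires Zr(IV).
Group 4 minus oxidation state 4 gives a d⁰ configuration.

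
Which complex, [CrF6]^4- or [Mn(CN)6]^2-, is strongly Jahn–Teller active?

[CrF6]^4-: Ligand charges: each fluoride is −1. With an overall charge of −4 the chromium centre must be in the +2 oxidation state. Group 6 minus oxidation state 2 gives a d⁴ configuration. Fluoride is a weak-field ligand for a first-row metal, so the complex is high-spin. The t₂g³e_g¹ (high-spin) configuration has an unevenly filled e_g set; the Jahn–Teller theorem predicts a tetragonal distortion (typically axial elongation) to lift the degeneracy.
[Mn(CN)6]^2-: Ligand charges: each cyanide is −1. With an overall charge of −2 the manganese centre must be in the +4 oxidation state. Manganese is a group-7 element; Mn(IV) is therefore d³. The d³ configuration leaves the e_g set evenly filled (or empty) — no strong Jahn–Teller driving force.

[CrF6]^4-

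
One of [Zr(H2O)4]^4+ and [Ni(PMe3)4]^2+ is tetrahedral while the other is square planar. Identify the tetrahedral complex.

[Zr(H2O)4]^4+

For [Zr(H2O)4]^4+: Water is neutral; balancing the +4 overall charge requires Zr(IV). Group 4 minus oxidation state 4 gives a d⁰ configuration. A d⁰ ion has no crystal-field stabilisation preference between square planar and tetrahedral, so four ligands adopt the sterically favoured tetrahedral geometry. → tetrahedral.
For [Ni(PMe3)4]^2+: Summing ligand charges against the +2 overall charge gives an oxidation state of +2 for nickel. Ni sits in group 10, so the d-electron count is 10 − 2 = 8. Trimethylphosphine is a strong-field ligand (high in the spectrochemical series). A 3d d⁸ ion with strong-field ligands gains enough CFSE to favour square planar over tetrahedral. → square planar.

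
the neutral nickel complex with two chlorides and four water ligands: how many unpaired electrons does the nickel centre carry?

Summing ligand charges against the 0 overall charge gives an oxidation state of +2 for nickel.
Nickel is a group-10 element; Ni(II) is therefore d⁸.
In an octahedral field the d⁸ configuration is t₂g⁶e_g² (only one arrangement possible), giving 2 unpaired electrons.

2 unpaired electrons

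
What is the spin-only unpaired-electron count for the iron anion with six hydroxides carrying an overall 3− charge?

5

Ligand charges: each hydroxide is −1. With an overall charge of −3 the iron centre must be in the +3 oxidation state.
Fe sits in group 8, so the d-electron count is 8 − 3 = 5.
The spin state decides the count: Hydroxide is a weak-field ligand for a first-row metal, so the complex is high-spin.
An octahedral high-spin d⁵ ion is t₂g³e_g², giving 5 unpaired electrons.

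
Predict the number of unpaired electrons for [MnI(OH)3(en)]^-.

Each iodide is −1; each hydroxide is −1; ethylenediamine is neutral; balancing the −1 overall charge requires Mn(III).
Manganese is a group-7 element; Mn(III) is therefore d⁴.
Counting donor atoms: 1×iodide (monodentate) → 1 donor; 3×hydroxide (monodentate) → 3 donors; 1×ethylenediamine (bidentate) → 2 donors. Coordination number = 6.
The spin state decides the count: Hydroxide and iodide are weak-field ligands for a first-row metal, so the complex is high-spin.
An octahedral high-spin d⁴ ion is t₂g³e_g¹, giving 4 unpaired electrons.

4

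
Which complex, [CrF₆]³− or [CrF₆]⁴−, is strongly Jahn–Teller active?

[CrF₆]⁴−

[CrF₆]³−: Each fluoride is −1; balancing the −3 overall charge requires Cr(III). Chromium is a group-6 element; Cr(III) is therefore d³. The d³ configuration leaves the e_g set evenly filled (or empty) — no strong Jahn–Teller driving force.
[CrF₆]⁴−: Ligand charges: each fluoride is −1. With an overall charge of −4 the chromium centre must be in the +2 oxidation state. Chromium is a group-6 element; Cr(II) is therefore d⁴. Fluoride is a weak-field ligand for a first-row metal, so the complex is high-spin. The t₂g³e_g¹ (high-spin) configuration has an unevenly filled e_g set; the Jahn–Teller theorem predicts a tetragonal distortion (typically axial elongation) to lift the degeneracy.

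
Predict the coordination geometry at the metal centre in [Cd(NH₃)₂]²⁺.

Ligand charges: ammonia is neutral. With an overall charge of +2 the cadmium centre must be in the +2 oxidation state.
Cd sits in group 12, so the d-electron count is 12 − 2 = 10.
With 2 monodentate ligands the coordination number is 2.
A d¹⁰ ion with only two ligands adopts a linear arrangement (sp hybridisation; no CFSE preference).

linear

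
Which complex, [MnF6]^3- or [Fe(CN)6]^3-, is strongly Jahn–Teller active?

[MnF6]^3-: Each fluoride is −1; balancing the −3 overall charge requires Mn(III). Mn sits in group 7, so the d-electron count is 7 − 3 = 4. Fluoride is a weak-field ligand for a first-row metal, so the complex is high-spin. The t₂g³e_g¹ (high-spin) configuration has an unevenly filled e_g set; the Jahn–Teller theorem predicts a tetragonal distortion (typically axial elongation) to lift the degeneracy.
[Fe(CN)6]^3-: Each cyanide is −1; balancing the −3 overall charge requires Fe(III). Group 8 minus oxidation state 3 gives a d⁵ configuration. Cyanide is a strong-field ligand (high in the spectrochemical series) for a first-row metal, so the complex is low-spin. The d⁵ configuration leaves the e_g set evenly filled (or empty) — no strong Jahn–Teller driving force.

[MnF6]^3-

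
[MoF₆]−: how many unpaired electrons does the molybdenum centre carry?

Summing ligand charges against the −1 overall charge gives an oxidation state of +5 for molybdenum.
Group 6 minus oxidation state 5 gives a d¹ configuration.
In an octahedral field the d¹ configuration is t₂g¹e_g⁰ (only one arrangement possible), giving 1 unpaired electron.

1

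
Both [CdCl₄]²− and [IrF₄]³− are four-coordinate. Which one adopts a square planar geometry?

[IrF₄]³−

For [CdCl₄]²−: Ligand charges: each chloride is −1. With an overall charge of −2 the cadmium centre must be in the +2 oxidation state. Cadmium is a group-12 element; Cd(II) is therefore d¹⁰. A d¹⁰ ion has no crystal-field stabilisation preference between square planar and tetrahedral, so four ligands adopt the sterically favoured tetrahedral geometry. → tetrahedral.
For [IrF₄]³−: Summing ligand charges against the −3 overall charge gives an oxidation state of +1 for iridium. Iridium is a group-9 element; Ir(I) is therefore d⁸. A 5d d⁸ ion has a large crystal-field splitting; square planar leaves the high-energy d_{x²−y²} orbital empty and maximises CFSE. → square planar.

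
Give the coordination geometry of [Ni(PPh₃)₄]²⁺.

square planar

Ligand charges: triphenylphosphine is neutral. With an overall charge of +2 the nickel centre must be in the +2 oxidation state.
Group 10 minus oxidation state 2 gives a d⁸ configuration.
With 4 monodentate ligands the coordination number is 4.
Triphenylphosphine is a strong-field ligand (high in the spectrochemical series).
A 3d d⁸ ion with strong-field ligands gains enough CFSE to favour square planar over tetrahedral.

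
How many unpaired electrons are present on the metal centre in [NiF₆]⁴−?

Ligand charges: each fluoride is −1. With an overall charge of −4 the nickel centre must be in the +2 oxidation state.
Ni sits in group 10, so the d-electron count is 10 − 2 = 8.
In an octahedral field the d⁸ configuration is t₂g⁶e_g² (only one arrangement possible), giving 2 unpaired electrons.

2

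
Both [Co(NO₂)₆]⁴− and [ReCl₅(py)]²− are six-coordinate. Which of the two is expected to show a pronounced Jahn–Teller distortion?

[Co(NO₂)₆]⁴−

[Co(NO₂)₆]⁴−: Summing ligand charges against the −4 overall charge gives an oxidation state of +2 for cobalt. Co sits in group 9, so the d-electron count is 9 − 2 = 7. Nitro (N-bound nitrite) is a strong-field ligand (high in the spectrochemical series) for a first-row metal, so the complex is low-spin. The t₂g⁶e_g¹ (low-spin) configuration has an unevenly filled e_g set; the Jahn–Teller theorem predicts a tetragonal distortion (typically axial elongation) to lift the degeneracy.
[ReCl₅(py)]²−: Ligand charges: each chloride is −1; pyridine is neutral. With an overall charge of −2 the rhenium centre must be in the +3 oxidation state. Re sits in group 7, so the d-electron count is 7 − 3 = 4. A 5d ion has a large Δₒ and is invariably low-spin. The d⁴ configuration leaves the e_g set evenly filled (or empty) — no strong Jahn–Teller driving force.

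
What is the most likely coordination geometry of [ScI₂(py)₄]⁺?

Summing ligand charges against the +1 overall charge gives an oxidation state of +3 for scandium.
Scandium is a group-3 element; Sc(III) is therefore d⁰.
With 6 monodentate ligands the coordination number is 6.
Six donors around a single metal centre give an octahedral coordination sphere.

octahedral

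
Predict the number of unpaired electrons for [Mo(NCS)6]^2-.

2 unpaired electrons

Ligand charges: each isothiocyanate is −1. With an overall charge of −2 the molybdenum centre must be in the +4 oxidation state.
Molybdenum is a group-6 element; Mo(IV) is therefore d².
In an octahedral field the d² configuration is t₂g²e_g⁰ (only one arrangement possible), giving 2 unpaired electrons.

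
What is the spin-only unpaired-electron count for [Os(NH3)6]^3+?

1 unpaired electron

Ligand charges: ammonia is neutral. With an overall charge of +3 the osmium centre must be in the +3 oxidation state.
Os sits in group 8, so the d-electron count is 8 − 3 = 5.
The spin state decides the count: a 5d ion has a large Δₒ and is invariably low-spin.
An octahedral low-spin d⁵ ion is t₂g⁵e_g⁰, giving 1 unpaired electron.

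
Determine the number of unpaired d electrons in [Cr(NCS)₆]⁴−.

Summing ligand charges against the −4 overall charge gives an oxidation state of +2 for chromium.
Chromium is a group-6 element; Cr(II) is therefore d⁴.
The spin state decides the count: Isothiocyanate is a weak-field ligand for a first-row metal, so the complex is high-spin.
An octahedral high-spin d⁴ ion is t₂g³e_g¹, giving 4 unpaired electrons.

4 unpaired electrons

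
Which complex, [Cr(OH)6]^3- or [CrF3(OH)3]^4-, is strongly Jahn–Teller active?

[Cr(OH)6]^3-: Ligand charges: each hydroxide is −1. With an overall charge of −3 the chromium centre must be in the +3 oxidation state. Chromium is a group-6 element; Cr(III) is therefore d³. The d³ configuration leaves the e_g set evenly filled (or empty) — no strong Jahn–Teller driving force.
[CrF3(OH)3]^4-: Ligand charges: each fluoride is −1; each hydroxide is −1. With an overall charge of −4 the chromium centre must be in the +2 oxidation state. Cr sits in group 6, so the d-electron count is 6 − 2 = 4. Fluoride and hydroxide are weak-field ligands for a first-row metal, so the complex is high-spin. The t₂g³e_g¹ (high-spin) configuration has an unevenly filled e_g set; the Jahn–Teller theorem predicts a tetragonal distortion (typically axial elongation) to lift the degeneracy.

[CrF3(OH)3]^4-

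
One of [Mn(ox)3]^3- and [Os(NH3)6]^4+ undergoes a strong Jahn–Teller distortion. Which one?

[Mn(ox)3]^3-: Ligand charges: each oxalate is −2. With an overall charge of −3 the manganese centre must be in the +3 oxidation state. Manganese is a group-7 element; Mn(III) is therefore d⁴. Oxalate is a weak-field ligand for a first-row metal, so the complex is high-spin. The t₂g³e_g¹ (high-spin) configuration has an unevenly filled e_g set; the Jahn–Teller theorem predicts a tetragonal distortion (typically axial elongation) to lift the degeneracy.
[Os(NH3)6]^4+: Ligand charges: ammonia is neutral. With an overall charge of +4 the osmium centre must be in the +4 oxidation state. Osmium is a group-8 element; Os(IV) is therefore d⁴. A 5d ion has a large Δₒ and is invariably low-spin. The d⁴ configuration leaves the e_g set evenly filled (or empty) — no strong Jahn–Teller driving force.

[Mn(ox)3]^3-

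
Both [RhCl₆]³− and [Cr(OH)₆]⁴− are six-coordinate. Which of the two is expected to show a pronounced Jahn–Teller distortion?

[RhCl₆]³−: Each chloride is −1; balancing the −3 overall charge requires Rh(III). Group 9 minus oxidation state 3 gives a d⁶ configuration. A 4d ion has a large Δₒ and is invariably low-spin. The d⁶ configuration leaves the e_g set evenly filled (or empty) — no strong Jahn–Teller driving force.
[Cr(OH)₆]⁴−: Ligand charges: each hydroxide is −1. With an overall charge of −4 the chromium centre must be in the +2 oxidation state. Cr sits in group 6, so the d-electron count is 6 − 2 = 4. Hydroxide is a weak-field ligand for a first-row metal, so the complex is high-spin. The t₂g³e_g¹ (high-spin) configuration has an unevenly filled e_g set; the Jahn–Teller theorem predicts a tetragonal distortion (typically axial elongation) to lift the degeneracy.

[Cr(OH)₆]⁴−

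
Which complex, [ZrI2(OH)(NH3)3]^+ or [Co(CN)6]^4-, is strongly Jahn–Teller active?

[Co(CN)6]^4-

[ZrI2(OH)(NH3)3]^+: Summing ligand charges against the +1 overall charge gives an oxidation state of +4 for zirconium. Group 4 minus oxidation state 4 gives a d⁰ configuration. The d⁰ configuration leaves the e_g set evenly filled (or empty) — no strong Jahn–Teller driving force.
[Co(CN)6]^4-: Ligand charges: each cyanide is −1. With an overall charge of −4 the cobalt centre must be in the +2 oxidation state. Cobalt is a group-9 element; Co(II) is therefore d⁷. Cyanide is a strong-field ligand (high in the spectrochemical series) for a first-row metal, so the complex is low-spin. The t₂g⁶e_g¹ (low-spin) configuration has an unevenly filled e_g set; the Jahn–Teller theorem predicts a tetragonal distortion (typically axial elongation) to lift the degeneracy.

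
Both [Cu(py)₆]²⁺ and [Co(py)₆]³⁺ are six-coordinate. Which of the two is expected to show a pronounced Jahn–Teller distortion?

[Cu(py)₆]²⁺

[Cu(py)₆]²⁺: Summing ligand charges against the +2 overall charge gives an oxidation state of +2 for copper. Copper is a group-11 element; Cu(II) is therefore d⁹. The t₂g⁶e_g³ configuration has an unevenly filled e_g set; the Jahn–Teller theorem predicts a tetragonal distortion (typically axial elongation) to lift the degeneracy.
[Co(py)₆]³⁺: Summing ligand charges against the +3 overall charge gives an oxidation state of +3 for cobalt. Cobalt is a group-9 element; Co(III) is therefore d⁶. Co(III) has an exceptionally large octahedral splitting and is low-spin with essentially every ligand except fluoride. The d⁶ configuration leaves the e_g set evenly filled (or empty) — no strong Jahn–Teller driving force.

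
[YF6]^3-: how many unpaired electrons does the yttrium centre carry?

Each fluoride is −1; balancing the −3 overall charge requires Y(III).
Group 3 minus oxidation state 3 gives a d⁰ configuration.
In an octahedral field the d⁰ configuration is t₂g⁰e_g⁰, giving 0 unpaired electrons.

0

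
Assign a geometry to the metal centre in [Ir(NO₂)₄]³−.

Summing ligand charges against the −3 overall charge gives an oxidation state of +1 for iridium.
Ir sits in group 9, so the d-electron count is 9 − 1 = 8.
Coordination number: 4.
A 5d d⁸ ion has a large crystal-field splitting; square planar leaves the high-energy d_{x²−y²} orbital empty and maximises CFSE.

square planar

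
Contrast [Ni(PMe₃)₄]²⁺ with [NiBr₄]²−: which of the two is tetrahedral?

[NiBr₄]²−

For [Ni(PMe₃)₄]²⁺: Ligand charges: trimethylphosphine is neutral. With an overall charge of +2 the nickel centre must be in the +2 oxidation state. Nickel is a group-10 element; Ni(II) is therefore d⁸. Trimethylphosphine is a strong-field ligand (high in the spectrochemical series). A 3d d⁸ ion with strong-field ligands gains enough CFSE to favour square planar over tetrahedral. → square planar.
For [NiBr₄]²−: Each bromide is −1; balancing the −2 overall charge requires Ni(II). Ni sits in group 10, so the d-electron count is 10 − 2 = 8. Bromide is a weak-field ligand. With weak-field ligands the CFSE gain from square planar is small, so a 3d d⁸ ion takes the sterically preferred tetrahedral geometry. → tetrahedral.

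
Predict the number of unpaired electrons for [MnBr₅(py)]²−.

Ligand charges: each bromide is −1; pyridine is neutral. With an overall charge of −2 the manganese centre must be in the +3 oxidation state.
Group 7 minus oxidation state 3 gives a d⁴ configuration.
The spin state decides the count: Bromide is a weak-field ligand for a first-row metal, so the complex is high-spin.
An octahedral high-spin d⁴ ion is t₂g³e_g¹, giving 4 unpaired electrons.

4 unpaired electrons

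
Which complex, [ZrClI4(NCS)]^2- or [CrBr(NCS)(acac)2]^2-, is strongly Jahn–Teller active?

[CrBr(NCS)(acac)2]^2-

[ZrClI4(NCS)]^2-: Ligand charges: each chloride is −1; each iodide is −1; each isothiocyanate is −1. With an overall charge of −2 the zirconium centre must be in the +4 oxidation state. Zirconium is a group-4 element; Zr(IV) is therefore d⁰. The d⁰ configuration leaves the e_g set evenly filled (or empty) — no strong Jahn–Teller driving force.
[CrBr(NCS)(acac)2]^2-: Summing ligand charges against the −2 overall charge gives an oxidation state of +2 for chromium. Group 6 minus oxidation state 2 gives a d⁴ configuration. Acetylacetonate, bromide, and isothiocyanate are weak-field ligands for a first-row metal, so the complex is high-spin. The t₂g³e_g¹ (high-spin) configuration has an unevenly filled e_g set; the Jahn–Teller theorem predicts a tetragonal distortion (typically axial elongation) to lift the degeneracy.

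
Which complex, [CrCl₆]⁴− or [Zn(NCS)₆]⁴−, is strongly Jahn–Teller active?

[CrCl₆]⁴−

[CrCl₆]⁴−: Each chloride is −1; balancing the −4 overall charge requires Cr(II). Chromium is a group-6 element; Cr(II) is therefore d⁴. Chloride is a weak-field ligand for a first-row metal, so the complex is high-spin. The t₂g³e_g¹ (high-spin) configuration has an unevenly filled e_g set; the Jahn–Teller theorem predicts a tetragonal distortion (typically axial elongation) to lift the degeneracy.
[Zn(NCS)₆]⁴−: Each isothiocyanate is −1; balancing the −4 overall charge requires Zn(II). Zinc is a group-12 element; Zn(II) is therefore d¹⁰. The d¹⁰ configuration leaves the e_g set evenly filled (or empty) — no strong Jahn–Teller driving force.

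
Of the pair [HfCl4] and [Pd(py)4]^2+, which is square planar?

[Pd(py)4]^2+

For [HfCl4]: Summing ligand charges against the 0 overall charge gives an oxidation state of +4 for hafnium. Hafnium is a group-4 element; Hf(IV) is therefore d⁰. A d⁰ ion has no crystal-field stabilisation preference between square planar and tetrahedral, so four ligands adopt the sterically favoured tetrahedral geometry. → tetrahedral.
For [Pd(py)4]^2+: Pyridine is neutral; balancing the +2 overall charge requires Pd(II). Group 10 minus oxidation state 2 gives a d⁸ configuration. A 4d d⁸ ion has a large crystal-field splitting; square planar leaves the high-energy d_{x²−y²} orbital empty and maximises CFSE. → square planar.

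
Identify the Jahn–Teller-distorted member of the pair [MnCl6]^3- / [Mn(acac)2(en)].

[MnCl6]^3-: Summing ligand charges against the −3 overall charge gives an oxidation state of +3 for manganese. Group 7 minus oxidation state 3 gives a d⁴ configuration. Chloride is a weak-field ligand for a first-row metal, so the complex is high-spin. The t₂g³e_g¹ (high-spin) configuration has an unevenly filled e_g set; the Jahn–Teller theorem predicts a tetragonal distortion (typically axial elongation) to lift the degeneracy.
[Mn(acac)2(en)]: Summing ligand charges against the 0 overall charge gives an oxidation state of +2 for manganese. Manganese is a group-7 element; Mn(II) is therefore d⁵. Acetylacetonate is a weak-field ligand for a first-row metal, so the complex is high-spin. The d⁵ configuration leaves the e_g set evenly filled (or empty) — no strong Jahn–Teller driving force.

[MnCl6]^3-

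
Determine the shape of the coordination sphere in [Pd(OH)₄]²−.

square planar

Summing ligand charges against the −2 overall charge gives an oxidation state of +2 for palladium.
Pd sits in group 10, so the d-electron count is 10 − 2 = 8.
With 4 monodentate ligands the coordination number is 4.
A 4d d⁸ ion has a large crystal-field splitting; square planar leaves the high-energy d_{x²−y²} orbital empty and maximises CFSE.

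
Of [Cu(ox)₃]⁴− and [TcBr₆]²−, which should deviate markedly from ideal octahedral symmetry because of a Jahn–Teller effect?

[Cu(ox)₃]⁴−: Ligand charges: each oxalate is −2. With an overall charge of −4 the copper centre must be in the +2 oxidation state. Cu sits in group 11, so the d-electron count is 11 − 2 = 9. The t₂g⁶e_g³ configuration has an unevenly filled e_g set; the Jahn–Teller theorem predicts a tetragonal distortion (typically axial elongation) to lift the degeneracy.
[TcBr₆]²−: Each bromide is −1; balancing the −2 overall charge requires Tc(IV). Group 7 minus oxidation state 4 gives a d³ configuration. The d³ configuration leaves the e_g set evenly filled (or empty) — no strong Jahn–Teller driving force.

[Cu(ox)₃]⁴−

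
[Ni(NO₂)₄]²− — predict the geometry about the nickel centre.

Summing ligand charges against the −2 overall charge gives an oxidation state of +2 for nickel.
Group 10 minus oxidation state 2 gives a d⁸ configuration.
With 4 monodentate ligands the coordination number is 4.
Nitro (N-bound nitrite) is a strong-field ligand (high in the spectrochemical series).
A 3d d⁸ ion with strong-field ligands gains enough CFSE to favour square planar over tetrahedral.

square planar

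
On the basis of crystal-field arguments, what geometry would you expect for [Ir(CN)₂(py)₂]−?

Ligand charges: each cyanide is −1; pyridine is neutral. With an overall charge of −1 the iridium centre must be in the +1 oxidation state.
Iridium is a group-9 element; Ir(I) is therefore d⁸.
Coordination number: 4.
A 5d d⁸ ion has a large crystal-field splitting; square planar leaves the high-energy d_{x²−y²} orbital empty and maximises CFSE.

square planar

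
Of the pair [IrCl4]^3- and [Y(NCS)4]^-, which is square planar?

For [IrCl4]^3-: Ligand charges: each chloride is −1. With an overall charge of −3 the iridium centre must be in the +1 oxidation state. Group 9 minus oxidation state 1 gives a d⁸ configuration. A 5d d⁸ ion has a large crystal-field splitting; square planar leaves the high-energy d_{x²−y²} orbital empty and maximises CFSE. → square planar.
For [Y(NCS)4]^-: Each isothiocyanate is −1; balancing the −1 overall charge requires Y(III). Y sits in group 3, so the d-electron count is 3 − 3 = 0. A d⁰ ion has no crystal-field stabilisation preference between square planar and tetrahedral, so four ligands adopt the sterically favoured tetrahedral geometry. → tetrahedral.

[IrCl4]^3-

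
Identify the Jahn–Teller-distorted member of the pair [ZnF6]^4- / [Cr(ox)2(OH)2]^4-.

[Cr(ox)2(OH)2]^4-

[ZnF6]^4-: Ligand charges: each fluoride is −1. With an overall charge of −4 the zinc centre must be in the +2 oxidation state. Zn sits in group 12, so the d-electron count is 12 − 2 = 10. The d¹⁰ configuration leaves the e_g set evenly filled (or empty) — no strong Jahn–Teller driving force.
[Cr(ox)2(OH)2]^4-: Summing ligand charges against the −4 overall charge gives an oxidation state of +2 for chromium. Group 6 minus oxidation state 2 gives a d⁴ configuration. Hydroxide and oxalate are weak-field ligands for a first-row metal, so the complex is high-spin. The t₂g³e_g¹ (high-spin) configuration has an unevenly filled e_g set; the Jahn–Teller theorem predicts a tetragonal distortion (typically axial elongation) to lift the degeneracy.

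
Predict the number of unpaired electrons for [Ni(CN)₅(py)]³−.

Each cyanide is −1; pyridine is neutral; balancing the −3 overall charge requires Ni(II).
Nickel is a group-10 element; Ni(II) is therefore d⁸.
In an octahedral field the d⁸ configuration is t₂g⁶e_g² (only one arrangement possible), giving 2 unpaired electrons.

2 unpaired electrons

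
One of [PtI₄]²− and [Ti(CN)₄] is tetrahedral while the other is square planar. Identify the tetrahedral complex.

[Ti(CN)₄]

For [PtI₄]²−: Ligand charges: each iodide is −1. With an overall charge of −2 the platinum centre must be in the +2 oxidation state. Group 10 minus oxidation state 2 gives a d⁸ configuration. A 5d d⁸ ion has a large crystal-field splitting; square planar leaves the high-energy d_{x²−y²} orbital empty and maximises CFSE. → square planar.
For [Ti(CN)₄]: Ligand charges: each cyanide is −1. With an overall charge of 0 the titanium centre must be in the +4 oxidation state. Titanium is a group-4 element; Ti(IV) is therefore d⁰. A d⁰ ion has no crystal-field stabilisation preference between square planar and tetrahedral, so four ligands adopt the sterically favoured tetrahedral geometry. → tetrahedral.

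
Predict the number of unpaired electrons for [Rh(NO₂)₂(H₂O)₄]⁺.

Ligand charges: each nitro (N-bound nitrite) is −1; water is neutral. With an overall charge of +1 the rhodium centre must be in the +3 oxidation state.
Rh sits in group 9, so the d-electron count is 9 − 3 = 6.
The spin state decides the count: a 4d ion has a large Δₒ and is invariably low-spin.
An octahedral low-spin d⁶ ion is t₂g⁶e_g⁰, giving 0 unpaired electrons.

0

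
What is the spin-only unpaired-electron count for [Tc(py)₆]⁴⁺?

3

Summing ligand charges against the +4 overall charge gives an oxidation state of +4 for technetium.
Technetium is a group-7 element; Tc(IV) is therefore d³.
In an octahedral field the d³ configuration is t₂g³e_g⁰ (only one arrangement possible), giving 3 unpaired electrons.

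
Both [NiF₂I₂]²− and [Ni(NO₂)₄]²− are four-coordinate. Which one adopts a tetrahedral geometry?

For [NiF₂I₂]²−: Each fluoride is −1; each iodide is −1; balancing the −2 overall charge requires Ni(II). Nickel is a group-10 element; Ni(II) is therefore d⁸. Fluoride and iodide are weak-field ligands. With weak-field ligands the CFSE gain from square planar is small, so a 3d d⁸ ion takes the sterically preferred tetrahedral geometry. → tetrahedral.
For [Ni(NO₂)₄]²−: Each nitro (N-bound nitrite) is −1; balancing the −2 overall charge requires Ni(II). Ni sits in group 10, so the d-electron count is 10 − 2 = 8. Nitro (N-bound nitrite) is a strong-field ligand (high in the spectrochemical series). A 3d d⁸ ion with strong-field ligands gains enough CFSE to favour square planar over tetrahedral. → square planar.

[NiF₂I₂]²−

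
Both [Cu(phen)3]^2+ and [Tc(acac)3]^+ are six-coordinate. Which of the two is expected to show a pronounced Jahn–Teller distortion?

[Cu(phen)3]^2+: Summing ligand charges against the +2 overall charge gives an oxidation state of +2 for copper. Group 11 minus oxidation state 2 gives a d⁹ configuration. The t₂g⁶e_g³ configuration has an unevenly filled e_g set; the Jahn–Teller theorem predicts a tetragonal distortion (typically axial elongation) to lift the degeneracy.
[Tc(acac)3]^+: Ligand charges: each acetylacetonate is −1. With an overall charge of +1 the technetium centre must be in the +4 oxidation state. Technetium is a group-7 element; Tc(IV) is therefore d³. The d³ configuration leaves the e_g set evenly filled (or empty) — no strong Jahn–Teller driving force.

[Cu(phen)3]^2+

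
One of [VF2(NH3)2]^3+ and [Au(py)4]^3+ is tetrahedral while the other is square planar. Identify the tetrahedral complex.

[VF2(NH3)2]^3+

For [VF2(NH3)2]^3+: Each fluoride is −1; ammonia is neutral; balancing the +3 overall charge requires V(V). Vanadium is a group-5 element; V(V) is therefore d⁰. A d⁰ ion has no crystal-field stabilisation preference between square planar and tetrahedral, so four ligands adopt the sterically favoured tetrahedral geometry. → tetrahedral.
For [Au(py)4]^3+: Ligand charges: pyridine is neutral. With an overall charge of +3 the gold centre must be in the +3 oxidation state. Gold is a group-11 element; Au(III) is therefore d⁸. A 5d d⁸ ion has a large crystal-field splitting; square planar leaves the high-energy d_{x²−y²} orbital empty and maximises CFSE. → square planar.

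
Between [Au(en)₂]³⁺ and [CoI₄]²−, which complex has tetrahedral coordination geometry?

For [Au(en)₂]³⁺: Ligand charges: ethylenediamine is neutral. With an overall charge of +3 the gold centre must be in the +3 oxidation state. Gold is a group-11 element; Au(III) is therefore d⁸. A 5d d⁸ ion has a large crystal-field splitting; square planar leaves the high-energy d_{x²−y²} orbital empty and maximises CFSE. → square planar.
For [CoI₄]²−: Ligand charges: each iodide is −1. With an overall charge of −2 the cobalt centre must be in the +2 oxidation state. Group 9 minus oxidation state 2 gives a d⁷ configuration. For a high-spin 3d d⁷ ion with weak-field ligands the small Δₜ gives little square-planar CFSE advantage, so four ligands adopt the sterically favoured tetrahedral geometry. → tetrahedral.

[CoI₄]²−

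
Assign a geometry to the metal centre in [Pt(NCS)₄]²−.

square planar

Summing ligand charges against the −2 overall charge gives an oxidation state of +2 for platinum.
Pt sits in group 10, so the d-electron count is 10 − 2 = 8.
Coordination number: 4.
A 5d d⁸ ion has a large crystal-field splitting; square planar leaves the high-energy d_{x²−y²} orbital empty and maximises CFSE.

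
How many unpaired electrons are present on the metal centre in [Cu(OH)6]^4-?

Summing ligand charges against the −4 overall charge gives an oxidation state of +2 for copper.
Copper is a group-11 element; Cu(II) is therefore d⁹.
In an octahedral field the d⁹ configuration is t₂g⁶e_g³ (only one arrangement possible), giving 1 unpaired electron.

1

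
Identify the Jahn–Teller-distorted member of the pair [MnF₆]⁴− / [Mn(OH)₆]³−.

[MnF₆]⁴−: Ligand charges: each fluoride is −1. With an overall charge of −4 the manganese centre must be in the +2 oxidation state. Mn sits in group 7, so the d-electron count is 7 − 2 = 5. Fluoride is a weak-field ligand for a first-row metal, so the complex is high-spin. The d⁵ configuration leaves the e_g set evenly filled (or empty) — no strong Jahn–Teller driving force.
[Mn(OH)₆]³−: Each hydroxide is −1; balancing the −3 overall charge requires Mn(III). Manganese is a group-7 element; Mn(III) is therefore d⁴. Hydroxide is a weak-field ligand for a first-row metal, so the complex is high-spin. The t₂g³e_g¹ (high-spin) configuration has an unevenly filled e_g set; the Jahn–Teller theorem predicts a tetragonal distortion (typically axial elongation) to lift the degeneracy.

[Mn(OH)₆]³−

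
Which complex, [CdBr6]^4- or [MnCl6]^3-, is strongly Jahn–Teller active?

[MnCl6]^3-

[CdBr6]^4-: Ligand charges: each bromide is −1. With an overall charge of −4 the cadmium centre must be in the +2 oxidation state. Group 12 minus oxidation state 2 gives a d¹⁰ configuration. The d¹⁰ configuration leaves the e_g set evenly filled (or empty) — no strong Jahn–Teller driving force.
[MnCl6]^3-: Ligand charges: each chloride is −1. With an overall charge of −3 the manganese centre must be in the +3 oxidation state. Manganese is a group-7 element; Mn(III) is therefore d⁴. Chloride is a weak-field ligand for a first-row metal, so the complex is high-spin. The t₂g³e_g¹ (high-spin) configuration has an unevenly filled e_g set; the Jahn–Teller theorem predicts a tetragonal distortion (typically axial elongation) to lift the degeneracy.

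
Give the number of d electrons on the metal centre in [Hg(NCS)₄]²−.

d10

Summing ligand charges against the −2 overall charge gives an oxidation state of +2 for mercury.
Group 12 minus oxidation state 2 gives a d¹⁰ configuration.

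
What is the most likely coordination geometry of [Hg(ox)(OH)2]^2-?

Each oxalate is −2; each hydroxide is −1; balancing the −2 overall charge requires Hg(II).
Mercury is a group-12 element; Hg(II) is therefore d¹⁰.
Counting donor atoms: 1×oxalate (bidentate) → 2 donors; 2×hydroxide (monodentate) → 2 donors. Coordination number = 4.
A d¹⁰ ion has no crystal-field stabilisation preference between square planar and tetrahedral, so four ligands adopt the sterically favoured tetrahedral geometry.

tetrahedral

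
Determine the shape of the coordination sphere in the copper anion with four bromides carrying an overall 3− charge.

Summing ligand charges against the −3 overall charge gives an oxidation state of +1 for copper.
Cu sits in group 11, so the d-electron count is 11 − 1 = 10.
Coordination number: 4.
A d¹⁰ ion has no crystal-field stabilisation preference between square planar and tetrahedral, so four ligands adopt the sterically favoured tetrahedral geometry.

tetrahedral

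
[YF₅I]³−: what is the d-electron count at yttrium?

d0

Summing ligand charges against the −3 overall charge gives an oxidation state of +3 for yttrium.
Yttrium is a group-3 element; Y(III) is therefore d⁰.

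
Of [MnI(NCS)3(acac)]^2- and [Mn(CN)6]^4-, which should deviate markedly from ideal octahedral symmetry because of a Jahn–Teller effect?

[MnI(NCS)3(acac)]^2-

[MnI(NCS)3(acac)]^2-: Ligand charges: each iodide is −1; each isothiocyanate is −1; each acetylacetonate is −1. With an overall charge of −2 the manganese centre must be in the +3 oxidation state. Manganese is a group-7 element; Mn(III) is therefore d⁴. Acetylacetonate, iodide, and isothiocyanate are weak-field ligands for a first-row metal, so the complex is high-spin. The t₂g³e_g¹ (high-spin) configuration has an unevenly filled e_g set; the Jahn–Teller theorem predicts a tetragonal distortion (typically axial elongation) to lift the degeneracy.
[Mn(CN)6]^4-: Summing ligand charges against the −4 overall charge gives an oxidation state of +2 for manganese. Group 7 minus oxidation state 2 gives a d⁵ configuration. Cyanide is a strong-field ligand (high in the spectrochemical series) for a first-row metal, so the complex is low-spin. The d⁵ configuration leaves the e_g set evenly filled (or empty) — no strong Jahn–Teller driving force.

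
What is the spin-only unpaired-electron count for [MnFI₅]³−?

Ligand charges: each fluoride is −1; each iodide is −1. With an overall charge of −3 the manganese centre must be in the +3 oxidation state.
Manganese is a group-7 element; Mn(III) is therefore d⁴.
The spin state decides the count: Fluoride and iodide are weak-field ligands for a first-row metal, so the complex is high-spin.
An octahedral high-spin d⁴ ion is t₂g³e_g¹, giving 4 unpaired electrons.

4 unpaired electrons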